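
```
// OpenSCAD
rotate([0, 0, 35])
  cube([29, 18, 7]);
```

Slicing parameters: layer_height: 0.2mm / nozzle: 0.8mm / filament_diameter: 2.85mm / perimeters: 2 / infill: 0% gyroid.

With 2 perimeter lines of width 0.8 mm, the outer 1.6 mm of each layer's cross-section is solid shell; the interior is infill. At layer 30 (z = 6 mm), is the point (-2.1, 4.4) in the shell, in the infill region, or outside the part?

shell

At z = 6 mm: the cube (footprint 29×18) is included at this height; (rotated 35° about Z; rotation is an isometry so areas/perimeters/island counts are preserved). Overall, the cross-section is a single solid region. Undo the 35° rotation: the query point maps to (0.804, 4.809) in the un-rotated model frame. The nearest boundary edge runs (0.00, 18.00)→(0.00, 0.00); distance from the point to it = 0.80 mm. The point is inside the cross-section, 0.80 mm from the nearest boundary — within the 1.6 mm shell band (2 × 0.8).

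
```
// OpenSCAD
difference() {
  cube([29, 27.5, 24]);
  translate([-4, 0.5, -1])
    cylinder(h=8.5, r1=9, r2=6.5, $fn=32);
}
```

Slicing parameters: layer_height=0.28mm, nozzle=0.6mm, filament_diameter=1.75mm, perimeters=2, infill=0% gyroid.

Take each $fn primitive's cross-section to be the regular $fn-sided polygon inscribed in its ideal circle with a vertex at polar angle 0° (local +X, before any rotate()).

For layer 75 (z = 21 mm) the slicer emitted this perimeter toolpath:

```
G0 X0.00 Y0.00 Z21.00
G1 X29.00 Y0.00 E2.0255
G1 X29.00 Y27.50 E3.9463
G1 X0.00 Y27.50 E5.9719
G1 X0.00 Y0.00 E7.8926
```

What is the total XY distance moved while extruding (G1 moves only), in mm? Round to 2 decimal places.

113.00 mm

Sum the Euclidean lengths of each G1 segment: total = 113.00 mm.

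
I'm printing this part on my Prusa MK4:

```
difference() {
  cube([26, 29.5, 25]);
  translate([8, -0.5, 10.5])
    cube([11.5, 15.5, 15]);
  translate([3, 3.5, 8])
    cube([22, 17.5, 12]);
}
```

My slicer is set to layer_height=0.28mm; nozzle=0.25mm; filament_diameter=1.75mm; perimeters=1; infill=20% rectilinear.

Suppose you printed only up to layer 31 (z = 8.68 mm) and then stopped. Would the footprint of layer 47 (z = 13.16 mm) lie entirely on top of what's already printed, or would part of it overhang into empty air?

Compare the two slices. At z = 8.68: the 26×29.5 cube contributes its full rectangle (area 767.00 mm²); the cube at (8, -0.5) does not reach this height (z outside [10.5, 25.5]); the cube at (3, 3.5) (footprint 22×17.5) is included at this height (area 385.00 mm²); Subtracting the remaining from the first: starting from the 26×29.5 cube (767.00 mm²), the 22×17.5 cube at (3, 3.5) lies wholly inside it (removes its full 385.00 mm² and its 79.00 mm outline becomes a hole wall) — area = 382.00 mm². At z = 13.16: the cube (footprint 26×29.5) is included at this height (area 767.00 mm²); the cube at (8, -0.5) (footprint 11.5×15.5) is included at this height (area 178.25 mm²); the cube at (3, 3.5) (footprint 22×17.5) is included at this height (area 385.00 mm²); After the difference (first − rest): starting from the 26×29.5 cube (767.00 mm²), the 11.5×15.5 cube at (8, -0.5) partially overlaps it — only the 172.50 mm² overlap (of its 178.25 mm²) is removed, clipping the outline; the 22×17.5 cube at (3, 3.5) partially overlaps it — only the 252.75 mm² overlap (of its 385.00 mm²) is removed, clipping the outline — area = 341.75 mm². Checking containment: the cross-section at z = 13.16 is a subset of the cross-section at z = 8.68.

entirely on top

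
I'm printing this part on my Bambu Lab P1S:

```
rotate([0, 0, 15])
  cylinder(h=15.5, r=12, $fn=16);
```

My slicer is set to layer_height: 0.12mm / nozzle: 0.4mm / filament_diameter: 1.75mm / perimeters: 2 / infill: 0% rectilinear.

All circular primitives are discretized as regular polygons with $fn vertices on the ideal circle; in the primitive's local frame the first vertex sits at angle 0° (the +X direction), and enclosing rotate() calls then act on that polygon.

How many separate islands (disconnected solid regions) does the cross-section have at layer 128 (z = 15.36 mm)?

At z = 15.36 mm: the cylinder: section is a regular 16-gon, circumradius r=12; (rotated 15° about Z; rotation is an isometry so areas/perimeters/island counts are preserved). Overall, the cross-section is a single solid region. Island count = 1.

1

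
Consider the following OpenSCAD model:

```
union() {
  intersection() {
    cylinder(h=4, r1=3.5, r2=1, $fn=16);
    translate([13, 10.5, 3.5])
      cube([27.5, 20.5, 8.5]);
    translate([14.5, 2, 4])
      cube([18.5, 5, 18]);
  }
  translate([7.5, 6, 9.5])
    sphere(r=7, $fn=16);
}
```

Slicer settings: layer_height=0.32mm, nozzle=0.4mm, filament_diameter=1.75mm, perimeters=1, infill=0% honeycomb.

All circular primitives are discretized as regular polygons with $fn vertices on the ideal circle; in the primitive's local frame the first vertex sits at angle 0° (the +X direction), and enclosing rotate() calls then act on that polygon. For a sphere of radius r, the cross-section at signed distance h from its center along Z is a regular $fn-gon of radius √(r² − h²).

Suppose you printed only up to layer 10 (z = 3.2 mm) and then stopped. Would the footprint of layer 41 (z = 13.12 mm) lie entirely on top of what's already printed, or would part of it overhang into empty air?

Compare the two slices. At z = 3.2: the cone contributes a regular 16-gon of circumradius 1.500 (interpolated between r1=3.5 and r2=1 at t=0.800) (area = (16/2)·1.500²·sin(360°/16) = 6.89 mm²); the cube at (13, 10.5) is not intersected at this z (z outside [3.5, 12]); the cube at (14.5, 2) does not reach this height (z outside [4, 22]); Keeping only the common overlap: at least one operand is absent at this height, so nothing remains; the r=7 sphere at (7.5, 6) contributes a regular 16-gon of circumradius √(7²−6.3²) = 3.051 (area = (16/2)·3.051²·sin(360°/16) = 28.50 mm²); Merging all regions: only the r=7 sphere at (7.5, 6) is present, so the union is just that shape — area = 28.50 mm². At z = 13.12: the cone is absent (z outside [0, 4]); the cube at (13, 10.5) is absent (z outside [3.5, 12]); the 18.5×5 cube at (14.5, 2) contributes its full rectangle (area 92.50 mm²); After intersecting: at least one operand is absent at this height, so nothing remains; the r=7 sphere at (7.5, 6) contributes a regular 16-gon of circumradius √(7²−3.62²) = 5.991 (area = (16/2)·5.991²·sin(360°/16) = 109.89 mm²); Taking the union: only the r=7 sphere at (7.5, 6) is present, so the union is just that shape — area = 109.89 mm². Checking containment: at z = 13.12 the cross-section extends beyond the z = 3.2 cross-section by about 81.39 mm².

part overhangs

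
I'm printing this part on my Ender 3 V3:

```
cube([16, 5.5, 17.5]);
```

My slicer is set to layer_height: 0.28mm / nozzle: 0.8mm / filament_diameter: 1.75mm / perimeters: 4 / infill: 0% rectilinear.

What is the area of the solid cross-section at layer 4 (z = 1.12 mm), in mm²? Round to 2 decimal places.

88.00 mm²

At z = 1.12 mm: the cube is present — its section is the full 16×5.5 rectangle (area 88.00 mm²). Overall, the cross-section is a single solid region. Net area = 88.00 mm².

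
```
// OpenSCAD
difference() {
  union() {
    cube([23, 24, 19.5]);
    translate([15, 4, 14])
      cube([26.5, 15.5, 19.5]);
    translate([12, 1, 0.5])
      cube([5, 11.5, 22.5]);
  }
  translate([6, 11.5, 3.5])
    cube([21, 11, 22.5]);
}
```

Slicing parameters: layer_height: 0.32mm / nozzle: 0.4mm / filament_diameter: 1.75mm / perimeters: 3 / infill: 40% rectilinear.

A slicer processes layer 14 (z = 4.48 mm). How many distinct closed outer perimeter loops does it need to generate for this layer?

At z = 4.48 mm: the 23×24 cube contributes its full rectangle; the cube at (15, 4) is not intersected at this z (z outside [14, 33.5]); the cube at (12, 1) is present — its section is the full 5×11.5 rectangle; Taking the union: the 5×11.5 cube at (12, 1) lies entirely inside the 23×24 cube, so the union is just the 23×24 cube — 1 connected region; the cube at (6, 11.5) (footprint 21×11) is included at this height; Taking the first minus the rest: starting from that combined region, the 21×11 cube at (6, 11.5) partially overlaps it — only the 187.00 mm² overlap (of its 231.00 mm²) is removed, clipping the outline — 1 connected region. The result has 1 disconnected region.

1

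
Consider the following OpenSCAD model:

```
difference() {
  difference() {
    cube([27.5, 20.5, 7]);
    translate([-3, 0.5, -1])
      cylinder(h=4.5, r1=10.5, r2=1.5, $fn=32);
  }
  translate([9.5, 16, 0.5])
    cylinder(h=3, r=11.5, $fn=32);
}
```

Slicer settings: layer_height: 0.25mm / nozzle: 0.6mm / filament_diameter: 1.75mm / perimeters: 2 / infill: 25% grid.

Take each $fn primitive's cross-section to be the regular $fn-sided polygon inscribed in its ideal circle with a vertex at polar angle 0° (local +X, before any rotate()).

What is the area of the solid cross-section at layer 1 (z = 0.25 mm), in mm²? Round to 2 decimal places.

At z = 0.25 mm: the cube (footprint 27.5×20.5) is included at this height (area 563.75 mm²); the cone at (-3, 0.5): at t=0.278 of its height the radius interpolates to r₁+(r₂−r₁)t = 8.000, giving a regular 32-gon of that circumradius (area = (32/2)·8.000²·sin(360°/32) = 199.77 mm²); After the difference (first − rest): starting from the 27.5×20.5 cube (563.75 mm²), the cone at (-3, 0.5) partially overlaps it — only the 29.09 mm² overlap (of its 199.77 mm²) is removed, clipping the outline — area = 534.66 mm²; the cylinder at (9.5, 16) does not reach this height (z outside [0.5, 3.5]); After the difference (first − rest): none of the subtracted shapes is present at this height, so the result so far is unchanged — area = 534.66 mm². Overall, the cross-section is a single solid region. Net area = 534.66 mm².

534.66 mm²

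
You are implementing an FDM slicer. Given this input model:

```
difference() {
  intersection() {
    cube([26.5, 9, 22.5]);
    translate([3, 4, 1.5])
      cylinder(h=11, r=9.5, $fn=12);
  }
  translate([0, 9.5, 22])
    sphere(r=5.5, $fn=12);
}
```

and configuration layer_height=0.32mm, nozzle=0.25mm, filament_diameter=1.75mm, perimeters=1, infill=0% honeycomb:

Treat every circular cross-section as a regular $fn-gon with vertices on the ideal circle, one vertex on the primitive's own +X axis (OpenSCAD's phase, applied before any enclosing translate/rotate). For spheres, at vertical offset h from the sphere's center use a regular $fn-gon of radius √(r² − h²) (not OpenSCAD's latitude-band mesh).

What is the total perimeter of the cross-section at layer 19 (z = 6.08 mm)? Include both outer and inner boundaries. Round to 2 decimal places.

At z = 6.08 mm: the cube is present — its section is the full 26.5×9 rectangle (perimeter 71.00 mm); the cylinder at (3, 4): section is a regular 12-gon, circumradius r=9.5 (perimeter = 2·12·9.500·sin(180°/12) = 59.01 mm); Keeping only the common overlap: the r=9.5 cylinder at (3, 4) partially overlaps the 26.5×9 cube; clipping to the common part keeps 106.98 mm² — boundary = 40.82 mm; the sphere at (0, 9.5) is absent (|z−center|=15.920 > r=5.5); Subtracting the remaining from the first: none of the subtracted shapes is present at this height, so the result so far is unchanged — boundary = 40.82 mm. Overall, the cross-section is a single solid region. Total boundary length (outer) = 40.82 mm.

40.82 mm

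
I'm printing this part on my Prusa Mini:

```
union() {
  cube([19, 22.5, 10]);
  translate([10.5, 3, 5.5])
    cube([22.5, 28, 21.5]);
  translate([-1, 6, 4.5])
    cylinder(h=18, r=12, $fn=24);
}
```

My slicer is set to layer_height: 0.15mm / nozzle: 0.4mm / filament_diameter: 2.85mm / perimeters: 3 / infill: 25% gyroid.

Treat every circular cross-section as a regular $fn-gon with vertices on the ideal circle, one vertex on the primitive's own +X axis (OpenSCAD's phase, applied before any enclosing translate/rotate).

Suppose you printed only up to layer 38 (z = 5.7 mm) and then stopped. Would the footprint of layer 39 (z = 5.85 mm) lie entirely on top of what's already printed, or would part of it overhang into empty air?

Compare the two slices. At z = 5.7: the cube (footprint 19×22.5) is included at this height (area 427.50 mm²); the cube at (10.5, 3) is present — its section is the full 22.5×28 rectangle (area 630.00 mm²); the cylinder at (-1, 6): section is a regular 24-gon, circumradius r=12 (area = (24/2)·12.000²·sin(360°/24) = 447.24 mm²); Taking the union: the regions partially overlap — summed areas 1504.74 mm² minus the doubly-counted overlap 328.07 mm² gives 1176.67 mm² — area = 1176.67 mm². At z = 5.85: the 19×22.5 cube contributes its full rectangle (area 427.50 mm²); the cube at (10.5, 3) is present — its section is the full 22.5×28 rectangle (area 630.00 mm²); the cylinder at (-1, 6): section is a regular 24-gon, circumradius r=12 (area = (24/2)·12.000²·sin(360°/24) = 447.24 mm²); Combining (union): the regions partially overlap — summed areas 1504.74 mm² minus the doubly-counted overlap 328.07 mm² gives 1176.67 mm² — area = 1176.67 mm². Checking containment: the cross-section at z = 5.85 is a subset of the cross-section at z = 5.7.

entirely on top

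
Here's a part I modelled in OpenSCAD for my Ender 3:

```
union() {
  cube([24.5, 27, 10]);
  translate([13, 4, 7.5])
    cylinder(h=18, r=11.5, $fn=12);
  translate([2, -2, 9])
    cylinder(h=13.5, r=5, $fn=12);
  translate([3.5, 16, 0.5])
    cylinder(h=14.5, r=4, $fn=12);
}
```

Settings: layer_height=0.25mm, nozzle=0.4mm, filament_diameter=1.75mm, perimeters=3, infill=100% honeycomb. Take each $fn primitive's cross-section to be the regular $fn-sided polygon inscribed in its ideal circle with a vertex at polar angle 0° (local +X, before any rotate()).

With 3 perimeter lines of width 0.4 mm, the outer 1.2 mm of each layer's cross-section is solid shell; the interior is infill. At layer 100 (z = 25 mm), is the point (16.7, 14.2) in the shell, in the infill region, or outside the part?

shell

At z = 25 mm: the cube is absent (z outside [0, 10]); the cylinder at (13, 4): section is a regular 12-gon, circumradius r=11.5; the cylinder at (2, -2) is absent (z outside [9, 22.5]); the cylinder at (3.5, 16) is not intersected at this z (z outside [0.5, 15]); Merging all regions: only the r=11.5 cylinder at (13, 4) is present, so the union is just that shape — 1 connected region. Overall, the cross-section is a single solid region. The nearest boundary edge runs (18.75, 13.96)→(13.00, 15.50); distance from the point to it = 0.30 mm. The point is inside the cross-section, 0.30 mm from the nearest boundary — within the 1.2 mm shell band (3 × 0.4).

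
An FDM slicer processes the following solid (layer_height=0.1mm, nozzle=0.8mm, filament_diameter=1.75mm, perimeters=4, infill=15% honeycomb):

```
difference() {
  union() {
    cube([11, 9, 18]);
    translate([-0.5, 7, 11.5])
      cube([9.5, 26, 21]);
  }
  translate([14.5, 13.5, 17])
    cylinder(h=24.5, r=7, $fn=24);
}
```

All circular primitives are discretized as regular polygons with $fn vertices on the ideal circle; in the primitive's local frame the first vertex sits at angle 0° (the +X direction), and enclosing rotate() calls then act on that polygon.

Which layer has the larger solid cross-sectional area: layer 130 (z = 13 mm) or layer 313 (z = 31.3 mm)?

layer 130 (z = 13 mm)

Layer 130 (z = 13): the cube is present — its section is the full 11×9 rectangle (area 99.00 mm²); the cube at (-0.5, 7) (footprint 9.5×26) is included at this height (area 247.00 mm²); Taking the union: the regions partially overlap — summed areas 346.00 mm² minus the doubly-counted overlap 18.00 mm² gives 328.00 mm² — area = 328.00 mm²; the cylinder at (14.5, 13.5) is not intersected at this z (z outside [17, 41.5]); Subtracting the remaining from the first: none of the subtracted shapes is present at this height, so the result so far is unchanged — area = 328.00 mm². So its area = 328.00 mm². Layer 313 (z = 31.3): the cube is not intersected at this z (z outside [0, 18]); the cube at (-0.5, 7) is present — its section is the full 9.5×26 rectangle (area 247.00 mm²); Taking the union: only the 9.5×26 cube at (-0.5, 7) is present, so the union is just that shape — area = 247.00 mm²; the cylinder at (14.5, 13.5): section is a regular 24-gon, circumradius r=7 (area = (24/2)·7.000²·sin(360°/24) = 152.19 mm²); After the difference (first − rest): starting from that combined region (247.00 mm²), the r=7 cylinder at (14.5, 13.5) partially overlaps it — only the 8.49 mm² overlap (of its 152.19 mm²) is removed, clipping the outline — area = 238.51 mm². So its area = 238.51 mm². Layer 130 is larger (328.00 vs 238.51 mm²).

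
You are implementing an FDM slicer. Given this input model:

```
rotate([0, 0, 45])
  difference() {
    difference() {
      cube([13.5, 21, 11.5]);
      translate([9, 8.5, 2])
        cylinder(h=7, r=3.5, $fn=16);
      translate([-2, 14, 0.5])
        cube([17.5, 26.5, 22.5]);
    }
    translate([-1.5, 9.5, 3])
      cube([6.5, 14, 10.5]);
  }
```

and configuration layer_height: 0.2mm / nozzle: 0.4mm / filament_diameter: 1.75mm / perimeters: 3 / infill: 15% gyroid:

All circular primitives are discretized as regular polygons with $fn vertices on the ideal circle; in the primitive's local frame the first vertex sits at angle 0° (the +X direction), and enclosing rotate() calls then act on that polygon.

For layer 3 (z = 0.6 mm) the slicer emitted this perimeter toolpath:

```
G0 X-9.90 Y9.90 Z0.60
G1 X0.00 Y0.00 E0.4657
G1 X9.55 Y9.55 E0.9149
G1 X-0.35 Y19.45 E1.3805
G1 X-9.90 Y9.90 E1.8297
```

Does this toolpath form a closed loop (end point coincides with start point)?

Start point (G0): (-9.90, 9.90). End point (last G1): the path returns to the start — closed.

yes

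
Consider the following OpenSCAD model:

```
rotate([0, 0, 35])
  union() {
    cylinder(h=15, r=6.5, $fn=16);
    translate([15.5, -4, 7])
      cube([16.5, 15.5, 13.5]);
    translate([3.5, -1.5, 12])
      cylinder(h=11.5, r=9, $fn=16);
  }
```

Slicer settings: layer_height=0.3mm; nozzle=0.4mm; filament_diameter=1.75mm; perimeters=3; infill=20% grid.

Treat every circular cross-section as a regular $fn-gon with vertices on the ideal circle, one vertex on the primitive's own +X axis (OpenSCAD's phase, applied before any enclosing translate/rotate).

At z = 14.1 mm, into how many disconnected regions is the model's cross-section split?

2

At z = 14.1 mm: the cylinder: section is a regular 16-gon, circumradius r=6.5; the cube at (15.5, -4) (footprint 16.5×15.5) is included at this height; the r=9 cylinder at (3.5, -1.5) contributes a regular 16-gon of circumradius 9; Merging all regions: the regions partially overlap (shared area 117.90 mm²), so overlapping operands fuse into one piece — 2 connected regions; (rotated 35° about Z; rotation is an isometry so areas/perimeters/island counts are preserved). The result has 2 disconnected regions.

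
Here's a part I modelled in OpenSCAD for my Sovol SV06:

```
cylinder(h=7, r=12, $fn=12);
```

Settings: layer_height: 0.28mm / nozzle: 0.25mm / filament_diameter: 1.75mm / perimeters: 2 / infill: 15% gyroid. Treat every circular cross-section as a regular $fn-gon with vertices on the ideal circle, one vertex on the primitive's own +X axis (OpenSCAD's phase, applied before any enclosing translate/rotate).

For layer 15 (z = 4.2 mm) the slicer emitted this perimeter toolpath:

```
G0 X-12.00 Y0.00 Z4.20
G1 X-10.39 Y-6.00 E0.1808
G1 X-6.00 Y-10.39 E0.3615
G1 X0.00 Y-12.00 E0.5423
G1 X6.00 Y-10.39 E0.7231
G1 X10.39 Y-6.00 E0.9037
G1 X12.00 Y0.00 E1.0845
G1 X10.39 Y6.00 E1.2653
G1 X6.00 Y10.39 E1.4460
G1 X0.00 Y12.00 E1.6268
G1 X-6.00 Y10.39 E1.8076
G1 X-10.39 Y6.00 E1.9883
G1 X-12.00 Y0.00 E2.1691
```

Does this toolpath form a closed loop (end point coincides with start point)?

yes

Start point (G0): (-12.00, 0.00). End point (last G1): the path returns to the start — closed.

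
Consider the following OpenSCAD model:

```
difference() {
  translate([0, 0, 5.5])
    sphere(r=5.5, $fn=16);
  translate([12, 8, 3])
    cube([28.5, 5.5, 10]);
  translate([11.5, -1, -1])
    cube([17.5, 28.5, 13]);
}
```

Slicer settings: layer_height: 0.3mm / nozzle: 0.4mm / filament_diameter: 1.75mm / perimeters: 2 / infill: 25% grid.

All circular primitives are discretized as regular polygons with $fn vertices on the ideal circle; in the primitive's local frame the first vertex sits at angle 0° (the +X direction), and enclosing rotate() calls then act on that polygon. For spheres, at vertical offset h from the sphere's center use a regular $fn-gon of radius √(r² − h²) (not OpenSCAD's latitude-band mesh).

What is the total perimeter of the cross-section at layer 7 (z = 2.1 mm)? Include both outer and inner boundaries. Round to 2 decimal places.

At z = 2.1 mm: the r=5.5 sphere slices to a regular 16-gon of circumradius 4.323 (√(r²−h²) with h=3.4 from center) (perimeter = 2·16·4.323·sin(180°/16) = 26.99 mm); the cube at (12, 8) is not intersected at this z (z outside [3, 13]); the cube at (11.5, -1) (footprint 17.5×28.5) is included at this height (perimeter 92.00 mm); Taking the first minus the rest: starting from the r=5.5 sphere, the 17.5×28.5 cube at (11.5, -1) misses the remaining region (no effect) — boundary = 26.99 mm. Overall, the cross-section is a single solid region. Total boundary length (outer) = 26.99 mm.

26.99 mm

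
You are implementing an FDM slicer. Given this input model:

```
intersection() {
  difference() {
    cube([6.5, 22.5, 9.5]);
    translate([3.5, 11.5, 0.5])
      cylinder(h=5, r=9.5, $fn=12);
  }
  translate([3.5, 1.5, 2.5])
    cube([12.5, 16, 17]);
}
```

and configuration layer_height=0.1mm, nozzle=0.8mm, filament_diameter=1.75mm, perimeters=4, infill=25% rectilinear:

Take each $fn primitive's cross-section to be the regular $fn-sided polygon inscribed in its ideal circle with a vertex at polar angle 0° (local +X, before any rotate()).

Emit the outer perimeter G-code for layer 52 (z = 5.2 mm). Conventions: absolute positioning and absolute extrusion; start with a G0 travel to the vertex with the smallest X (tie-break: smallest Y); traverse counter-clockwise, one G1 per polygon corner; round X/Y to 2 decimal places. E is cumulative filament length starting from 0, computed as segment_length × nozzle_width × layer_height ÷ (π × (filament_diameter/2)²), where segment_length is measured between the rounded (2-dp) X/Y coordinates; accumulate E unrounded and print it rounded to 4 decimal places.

G0 X3.50 Y1.50 Z5.20
G1 X6.50 Y1.50 E0.0998
G1 X6.50 Y2.80 E0.1430
G1 X3.50 Y2.00 E0.2463
G1 X3.50 Y1.50 E0.2629

At z = 5.2 mm: the 6.5×22.5 cube contributes its full rectangle; the r=9.5 cylinder at (3.5, 11.5) contributes a regular 12-gon of circumradius 9.5; Subtracting the remaining from the first: starting from the 6.5×22.5 cube, the r=9.5 cylinder at (3.5, 11.5) partially overlaps it — only the 117.81 mm² overlap (of its 270.75 mm²) is removed, clipping the outline — 2 connected regions; the cube at (3.5, 1.5) is present — its section is the full 12.5×16 rectangle; Keeping only the common overlap: the 12.5×16 cube at (3.5, 1.5) partially overlaps the result so far; clipping to the common part keeps 2.71 mm² — 1 connected region. The outline is a single polygon with 4 vertices. Extrusion per mm of travel: 0.8 × 0.1 / (π × 0.875²) = 0.033260. Accumulating E over each segment gives final E = 0.2629.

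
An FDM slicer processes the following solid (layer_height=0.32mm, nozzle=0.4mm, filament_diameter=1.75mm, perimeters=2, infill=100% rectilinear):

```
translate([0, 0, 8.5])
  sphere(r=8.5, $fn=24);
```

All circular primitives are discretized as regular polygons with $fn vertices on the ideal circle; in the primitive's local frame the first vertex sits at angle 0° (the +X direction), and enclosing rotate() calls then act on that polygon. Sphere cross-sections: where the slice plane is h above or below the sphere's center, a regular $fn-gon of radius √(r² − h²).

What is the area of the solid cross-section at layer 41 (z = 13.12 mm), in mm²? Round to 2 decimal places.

158.10 mm²

At z = 13.12 mm: the r=8.5 sphere slices to a regular 24-gon of circumradius 7.135 (√(r²−h²) with h=4.62 from center) (area = (24/2)·7.135²·sin(360°/24) = 158.10 mm²). Overall, the cross-section is a single solid region. Net area = 158.10 mm².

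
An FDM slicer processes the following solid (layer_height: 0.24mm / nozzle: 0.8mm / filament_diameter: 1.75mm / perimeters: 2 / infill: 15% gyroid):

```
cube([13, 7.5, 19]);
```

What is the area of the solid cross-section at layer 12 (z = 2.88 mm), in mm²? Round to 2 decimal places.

At z = 2.88 mm: the cube is present — its section is the full 13×7.5 rectangle (area 97.50 mm²). Overall, the cross-section is a single solid region. Net area = 97.50 mm².

97.50 mm²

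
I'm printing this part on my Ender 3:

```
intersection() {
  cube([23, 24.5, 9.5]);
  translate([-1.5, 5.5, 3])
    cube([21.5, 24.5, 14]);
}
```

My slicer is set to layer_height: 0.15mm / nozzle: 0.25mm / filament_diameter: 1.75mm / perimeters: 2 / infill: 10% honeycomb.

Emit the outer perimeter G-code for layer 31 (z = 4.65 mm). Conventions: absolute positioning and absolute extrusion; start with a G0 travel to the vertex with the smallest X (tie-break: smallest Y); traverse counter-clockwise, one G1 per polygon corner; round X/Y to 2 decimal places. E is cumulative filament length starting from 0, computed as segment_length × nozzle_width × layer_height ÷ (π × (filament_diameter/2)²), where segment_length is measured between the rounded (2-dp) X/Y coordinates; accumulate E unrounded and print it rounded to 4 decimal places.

At z = 4.65 mm: the cube is present — its section is the full 23×24.5 rectangle; the cube at (-1.5, 5.5) (footprint 21.5×24.5) is included at this height; Taking the intersection: the 21.5×24.5 cube at (-1.5, 5.5) partially overlaps the 23×24.5 cube; clipping to the common part keeps 380.00 mm² — 1 connected region. The outline is a single polygon with 4 vertices. Extrusion per mm of travel: 0.25 × 0.15 / (π × 0.875²) = 0.015591. Accumulating E over each segment gives final E = 1.2161.

G0 X0.00 Y5.50 Z4.65
G1 X20.00 Y5.50 E0.3118
G1 X20.00 Y24.50 E0.6080
G1 X0.00 Y24.50 E0.9199
G1 X0.00 Y5.50 E1.2161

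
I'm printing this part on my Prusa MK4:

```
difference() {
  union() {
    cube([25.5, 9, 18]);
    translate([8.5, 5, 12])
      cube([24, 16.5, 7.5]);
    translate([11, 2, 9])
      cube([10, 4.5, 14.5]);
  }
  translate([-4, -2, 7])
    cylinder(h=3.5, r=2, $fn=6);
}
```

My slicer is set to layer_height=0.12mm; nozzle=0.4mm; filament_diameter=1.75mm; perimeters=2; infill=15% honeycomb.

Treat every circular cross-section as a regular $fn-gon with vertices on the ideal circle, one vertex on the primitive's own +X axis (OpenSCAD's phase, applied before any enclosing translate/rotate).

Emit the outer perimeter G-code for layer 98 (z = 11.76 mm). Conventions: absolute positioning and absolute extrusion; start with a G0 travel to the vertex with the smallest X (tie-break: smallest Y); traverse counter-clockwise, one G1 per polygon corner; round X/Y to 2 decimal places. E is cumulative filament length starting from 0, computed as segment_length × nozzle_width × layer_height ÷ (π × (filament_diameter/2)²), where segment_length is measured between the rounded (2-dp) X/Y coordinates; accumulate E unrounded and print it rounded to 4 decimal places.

G0 X0.00 Y0.00 Z11.76
G1 X25.50 Y0.00 E0.5089
G1 X25.50 Y9.00 E0.6885
G1 X0.00 Y9.00 E1.1974
G1 X0.00 Y0.00 E1.3770

At z = 11.76 mm: the cube is present — its section is the full 25.5×9 rectangle; the cube at (8.5, 5) is absent (z outside [12, 19.5]); the cube at (11, 2) is present — its section is the full 10×4.5 rectangle; Merging all regions: the 10×4.5 cube at (11, 2) lies entirely inside the 25.5×9 cube, so the union is just the 25.5×9 cube — 1 connected region; the cylinder at (-4, -2) is absent (z outside [7, 10.5]); Taking the first minus the rest: none of the subtracted shapes is present at this height, so the result so far is unchanged — 1 connected region. The outline is a single polygon with 4 vertices. Extrusion per mm of travel: 0.4 × 0.12 / (π × 0.875²) = 0.019956. Accumulating E over each segment gives final E = 1.3770.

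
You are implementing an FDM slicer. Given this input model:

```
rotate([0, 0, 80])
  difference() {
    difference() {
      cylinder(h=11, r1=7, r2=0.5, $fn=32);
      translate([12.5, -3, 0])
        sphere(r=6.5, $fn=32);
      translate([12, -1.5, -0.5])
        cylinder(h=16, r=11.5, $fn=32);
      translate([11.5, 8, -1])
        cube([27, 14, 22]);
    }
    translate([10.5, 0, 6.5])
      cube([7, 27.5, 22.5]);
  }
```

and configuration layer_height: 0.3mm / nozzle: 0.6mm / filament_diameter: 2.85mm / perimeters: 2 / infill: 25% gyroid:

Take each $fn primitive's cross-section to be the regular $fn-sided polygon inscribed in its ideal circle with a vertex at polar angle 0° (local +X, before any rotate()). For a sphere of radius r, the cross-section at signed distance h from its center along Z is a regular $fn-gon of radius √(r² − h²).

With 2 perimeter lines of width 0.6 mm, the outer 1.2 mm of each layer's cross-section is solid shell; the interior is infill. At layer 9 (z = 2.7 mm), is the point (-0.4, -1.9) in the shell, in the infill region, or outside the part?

infill

At z = 2.7 mm: the cone (r1=7→r2=0.5) has section circumradius 5.405 here — a regular 32-gon; the r=6.5 sphere at (12.5, -3) slices to a regular 32-gon of circumradius 5.913 (√(r²−h²) with h=2.7 from center); the r=11.5 cylinder at (12, -1.5) gives a regular 32-gon of circumradius 11.5 (constant along its height); the cube at (11.5, 8) (footprint 27×14) is included at this height; After the difference (first − rest): starting from the cone, the r=6.5 sphere at (12.5, -3) misses the remaining region (no effect); the r=11.5 cylinder at (12, -1.5) partially overlaps it — only the 34.50 mm² overlap (of its 412.81 mm²) is removed, clipping the outline; the 27×14 cube at (11.5, 8) misses the remaining region (no effect) — 1 connected region; the cube at (10.5, 0) does not reach this height (z outside [6.5, 29]); Taking the first minus the rest: none of the subtracted shapes is present at this height, so that combined region is unchanged — 1 connected region; (rotated 80° about Z; rotation is an isometry so areas/perimeters/island counts are preserved). Overall, the cross-section is a single solid region. Undo the 80° rotation: the query point maps to (-1.941, 0.064) in the un-rotated model frame. The nearest boundary edge runs (0.72, 0.74)→(0.50, -1.50); distance from the point to it = 2.58 mm. The point is inside the cross-section and 2.58 mm from the nearest boundary — more than the 1.2 mm shell width (2 × 0.6), so it's in the infill interior.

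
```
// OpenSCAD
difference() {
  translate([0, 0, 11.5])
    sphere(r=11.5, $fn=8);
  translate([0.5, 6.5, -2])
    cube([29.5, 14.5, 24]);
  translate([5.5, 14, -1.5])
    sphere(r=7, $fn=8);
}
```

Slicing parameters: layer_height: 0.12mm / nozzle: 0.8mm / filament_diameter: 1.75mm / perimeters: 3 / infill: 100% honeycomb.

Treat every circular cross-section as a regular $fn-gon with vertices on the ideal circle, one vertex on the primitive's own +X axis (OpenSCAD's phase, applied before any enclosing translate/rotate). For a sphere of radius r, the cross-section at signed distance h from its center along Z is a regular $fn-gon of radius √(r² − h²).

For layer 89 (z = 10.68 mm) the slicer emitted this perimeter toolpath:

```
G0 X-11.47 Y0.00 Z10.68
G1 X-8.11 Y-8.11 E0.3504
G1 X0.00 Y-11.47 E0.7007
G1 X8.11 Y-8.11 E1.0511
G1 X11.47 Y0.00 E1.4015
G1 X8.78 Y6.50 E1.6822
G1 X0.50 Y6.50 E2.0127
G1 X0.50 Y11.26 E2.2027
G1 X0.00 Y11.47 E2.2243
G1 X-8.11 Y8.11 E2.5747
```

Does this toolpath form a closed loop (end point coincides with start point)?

Start point (G0): (-11.47, 0.00). End point (last G1): the path does not return to the start — open.

no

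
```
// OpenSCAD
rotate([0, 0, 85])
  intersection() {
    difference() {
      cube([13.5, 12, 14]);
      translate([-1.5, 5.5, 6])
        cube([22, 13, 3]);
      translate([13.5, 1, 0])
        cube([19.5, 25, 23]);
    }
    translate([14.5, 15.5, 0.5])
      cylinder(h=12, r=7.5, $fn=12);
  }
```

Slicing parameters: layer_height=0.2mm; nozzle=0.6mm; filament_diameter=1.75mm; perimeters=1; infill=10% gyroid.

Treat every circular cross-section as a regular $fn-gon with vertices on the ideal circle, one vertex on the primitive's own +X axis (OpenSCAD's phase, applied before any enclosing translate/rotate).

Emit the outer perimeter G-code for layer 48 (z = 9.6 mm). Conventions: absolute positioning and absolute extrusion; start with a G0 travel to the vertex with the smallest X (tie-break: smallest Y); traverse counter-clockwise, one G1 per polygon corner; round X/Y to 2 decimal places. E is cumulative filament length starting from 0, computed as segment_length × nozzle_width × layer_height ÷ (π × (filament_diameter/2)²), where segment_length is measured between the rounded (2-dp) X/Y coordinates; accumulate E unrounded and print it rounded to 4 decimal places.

G0 X-11.26 Y8.95 Z9.60
G1 X-11.01 Y9.00 E0.0127
G1 X-8.03 Y11.49 E0.2065
G1 X-7.06 Y14.17 E0.3487
G1 X-10.78 Y14.49 E0.5349
G1 X-11.26 Y8.95 E0.8124

At z = 9.6 mm: the cube is present — its section is the full 13.5×12 rectangle; the cube at (-1.5, 5.5) is absent (z outside [6, 9]); the 19.5×25 cube at (13.5, 1) contributes its full rectangle; Subtracting the remaining from the first: starting from the 13.5×12 cube, the 19.5×25 cube at (13.5, 1) misses the remaining region (no effect) — 1 connected region; the r=7.5 cylinder at (14.5, 15.5) contributes a regular 12-gon of circumradius 7.5; After intersecting: the r=7.5 cylinder at (14.5, 15.5) partially overlaps the result so far; clipping to the common part keeps 13.71 mm² — 1 connected region; (whole slice rotated 85° about Z — lengths, areas and connectivity unchanged). The outline is a single polygon with 5 vertices. Extrusion per mm of travel: 0.6 × 0.2 / (π × 0.875²) = 0.049890. Accumulating E over each segment gives final E = 0.8124.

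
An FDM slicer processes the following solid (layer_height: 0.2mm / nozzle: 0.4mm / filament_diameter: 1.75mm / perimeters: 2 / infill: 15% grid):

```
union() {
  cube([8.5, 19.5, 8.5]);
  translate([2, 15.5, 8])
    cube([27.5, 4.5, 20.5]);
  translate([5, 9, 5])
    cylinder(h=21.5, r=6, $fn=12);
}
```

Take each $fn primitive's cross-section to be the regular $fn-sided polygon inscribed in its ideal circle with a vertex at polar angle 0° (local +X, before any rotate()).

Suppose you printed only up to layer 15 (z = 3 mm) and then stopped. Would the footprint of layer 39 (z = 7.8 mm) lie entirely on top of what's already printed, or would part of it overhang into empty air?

part overhangs

Compare the two slices. At z = 3: the 8.5×19.5 cube contributes its full rectangle (area 165.75 mm²); the cube at (2, 15.5) does not reach this height (z outside [8, 28.5]); the cylinder at (5, 9) is not intersected at this z (z outside [5, 26.5]); Combining (union): only the 8.5×19.5 cube is present, so the union is just that shape — area = 165.75 mm². At z = 7.8: the cube (footprint 8.5×19.5) is included at this height (area 165.75 mm²); the cube at (2, 15.5) does not reach this height (z outside [8, 28.5]); the r=6 cylinder at (5, 9) contributes a regular 12-gon of circumradius 6 (area = (12/2)·6.000²·sin(360°/12) = 108.00 mm²); Combining (union): the regions partially overlap — summed areas 273.75 mm² minus the doubly-counted overlap 88.91 mm² gives 184.84 mm² — area = 184.84 mm². Checking containment: at z = 7.8 the cross-section extends beyond the z = 3 cross-section by about 19.09 mm².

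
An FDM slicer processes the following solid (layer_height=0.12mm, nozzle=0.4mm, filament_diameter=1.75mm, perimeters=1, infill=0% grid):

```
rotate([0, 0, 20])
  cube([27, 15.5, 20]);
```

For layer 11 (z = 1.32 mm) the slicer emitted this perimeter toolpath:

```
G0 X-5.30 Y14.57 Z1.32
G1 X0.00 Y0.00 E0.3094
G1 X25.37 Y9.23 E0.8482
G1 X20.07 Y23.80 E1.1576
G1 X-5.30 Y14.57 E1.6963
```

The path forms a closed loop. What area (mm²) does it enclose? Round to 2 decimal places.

418.56 mm²

Apply the shoelace formula to the sequence of (X, Y) vertices; enclosed area = 418.56 mm².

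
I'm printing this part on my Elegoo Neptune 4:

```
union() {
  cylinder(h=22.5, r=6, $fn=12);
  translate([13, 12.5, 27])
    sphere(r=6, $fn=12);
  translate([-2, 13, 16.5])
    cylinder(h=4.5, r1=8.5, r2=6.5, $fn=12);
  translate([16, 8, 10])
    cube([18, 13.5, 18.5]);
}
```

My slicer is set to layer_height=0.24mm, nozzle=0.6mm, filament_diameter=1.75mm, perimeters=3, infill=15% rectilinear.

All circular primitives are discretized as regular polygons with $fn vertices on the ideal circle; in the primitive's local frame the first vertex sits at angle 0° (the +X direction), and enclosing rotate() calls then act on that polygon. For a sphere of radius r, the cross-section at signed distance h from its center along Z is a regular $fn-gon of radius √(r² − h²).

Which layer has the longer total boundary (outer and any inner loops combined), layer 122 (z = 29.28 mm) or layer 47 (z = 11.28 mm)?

layer 47 (z = 11.28 mm)

Layer 122 (z = 29.28): the cylinder is not intersected at this z (z outside [0, 22.5]); the r=6 sphere at (13, 12.5) contributes a regular 12-gon of circumradius √(6²−2.28²) = 5.550 (perimeter = 2·12·5.550·sin(180°/12) = 34.47 mm); the cone at (-2, 13) does not reach this height (z outside [16.5, 21]); the cube at (16, 8) is not intersected at this z (z outside [10, 28.5]); Combining (union): only the r=6 sphere at (13, 12.5) is present, so the union is just that shape — boundary = 34.47 mm. So its perimeter = 34.47 mm. Layer 47 (z = 11.28): the cylinder: section is a regular 12-gon, circumradius r=6 (perimeter = 2·12·6.000·sin(180°/12) = 37.27 mm); the sphere at (13, 12.5) is not intersected at this z (|z−center|=15.720 > r=6); the cone at (-2, 13) is not intersected at this z (z outside [16.5, 21]); the cube at (16, 8) (footprint 18×13.5) is included at this height (perimeter 63.00 mm); Merging all regions: the 2 present regions are separate (no shared area or edge), so areas and boundary lengths simply add and each stays a separate island — boundary = 100.27 mm. So its perimeter = 100.27 mm. Layer 47 is larger (100.27 vs 34.47 mm).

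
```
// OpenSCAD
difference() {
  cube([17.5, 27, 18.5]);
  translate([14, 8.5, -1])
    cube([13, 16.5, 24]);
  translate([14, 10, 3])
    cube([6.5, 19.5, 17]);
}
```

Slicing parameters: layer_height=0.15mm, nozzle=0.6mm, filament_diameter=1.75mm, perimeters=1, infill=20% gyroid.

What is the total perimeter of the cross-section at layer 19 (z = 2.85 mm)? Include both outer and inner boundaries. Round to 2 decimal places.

96.00 mm

At z = 2.85 mm: the cube (footprint 17.5×27) is included at this height (perimeter 89.00 mm); the 13×16.5 cube at (14, 8.5) contributes its full rectangle (perimeter 59.00 mm); the cube at (14, 10) is absent (z outside [3, 20]); Subtracting the remaining from the first: starting from the 17.5×27 cube, the 13×16.5 cube at (14, 8.5) partially overlaps it — only the 57.75 mm² overlap (of its 214.50 mm²) is removed, clipping the outline — boundary = 96.00 mm. Overall, the cross-section is a single solid region. Total boundary length (outer) = 96.00 mm.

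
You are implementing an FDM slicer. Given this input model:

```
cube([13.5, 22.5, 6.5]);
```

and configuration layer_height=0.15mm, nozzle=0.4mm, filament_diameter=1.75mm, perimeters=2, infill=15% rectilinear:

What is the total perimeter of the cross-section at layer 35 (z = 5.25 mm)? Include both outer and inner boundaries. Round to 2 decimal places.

72.00 mm

At z = 5.25 mm: the 13.5×22.5 cube contributes its full rectangle (perimeter 72.00 mm). Overall, the cross-section is a single solid region. Total boundary length (outer) = 72.00 mm.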